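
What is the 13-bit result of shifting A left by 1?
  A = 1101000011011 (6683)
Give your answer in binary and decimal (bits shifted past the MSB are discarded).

Shift left by 1: drop the top 1 bit(s), append 1 zero(s) on the right.
  1101000011011  ->  discard [1], keep [101000011011], append 0
= 1010000110110

Answer: 1010000110110 (5174)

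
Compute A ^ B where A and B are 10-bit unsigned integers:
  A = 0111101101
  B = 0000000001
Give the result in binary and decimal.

Apply ^ to each column (1 where bits differ):
  0111101101
^ 0000000001
------------
  0111101100

Answer: 0111101100 (492)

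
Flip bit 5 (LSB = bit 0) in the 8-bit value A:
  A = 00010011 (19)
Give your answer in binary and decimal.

Mask = 1 << 5 = 00100000
Bit 5 of A is 0; XOR with the mask flips it to 1.
  00010011
^ 00100000
----------
  00110011

Answer: 00110011 (51)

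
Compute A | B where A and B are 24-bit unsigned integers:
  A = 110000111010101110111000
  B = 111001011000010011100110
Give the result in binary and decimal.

Apply | to each column (1 where either bit is 1):
  110000111010101110111000
| 111001011000010011100110
--------------------------
  111001111010111111111110

Answer: 111001111010111111111110 (15183870)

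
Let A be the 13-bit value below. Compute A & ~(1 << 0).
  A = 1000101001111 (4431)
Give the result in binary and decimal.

Mask = ~(1 << 0) = 1111111111110
Bit 0 of A is 1, so AND-ing with the mask clears it to 0.
  1000101001111
& 1111111111110
---------------
  1000101001110

Answer: 1000101001110 (4430)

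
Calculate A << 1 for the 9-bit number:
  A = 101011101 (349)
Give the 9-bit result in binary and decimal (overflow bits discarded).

Shift left by 1: drop the top 1 bit(s), append 1 zero(s) on the right.
  101011101  ->  discard [1], keep [01011101], append 0
= 010111010

Answer: 010111010 (186)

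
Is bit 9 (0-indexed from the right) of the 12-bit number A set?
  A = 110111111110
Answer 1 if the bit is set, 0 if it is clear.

Bit 9 is the 10th from the right.
  110111111110
    ^
That bit is 0.

Answer: 0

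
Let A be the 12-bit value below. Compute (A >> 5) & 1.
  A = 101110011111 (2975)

Bit 5 is the 6th from the right.
  101110011111
        ^
That bit is 0.

Answer: 0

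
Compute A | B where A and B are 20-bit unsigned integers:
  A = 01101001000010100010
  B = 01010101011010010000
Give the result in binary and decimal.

Apply | to each column (1 where either bit is 1):
  01101001000010100010
| 01010101011010010000
----------------------
  01111101011010110010

Answer: 01111101011010110010 (513714)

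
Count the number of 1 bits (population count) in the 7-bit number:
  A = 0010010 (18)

0010010
1-bits at positions (from bit 0 = LSB): 1, 4
Count = 2

Answer: 2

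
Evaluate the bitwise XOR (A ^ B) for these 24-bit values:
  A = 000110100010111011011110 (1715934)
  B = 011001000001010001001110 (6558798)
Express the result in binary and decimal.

Apply ^ to each column (1 where bits differ):
  000110100010111011011110
^ 011001000001010001001110
--------------------------
  011111100011101010010000

Answer: 011111100011101010010000 (8272528)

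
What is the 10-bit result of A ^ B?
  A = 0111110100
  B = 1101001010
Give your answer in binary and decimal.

Apply ^ to each column (1 where bits differ):
  0111110100
^ 1101001010
------------
  1010111110

Answer: 1010111110 (702)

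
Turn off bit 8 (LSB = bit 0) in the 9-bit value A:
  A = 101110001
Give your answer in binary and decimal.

Mask = ~(1 << 8) = 011111111
Bit 8 of A is 1, so AND-ing with the mask clears it to 0.
  101110001
& 011111111
-----------
  001110001

Answer: 001110001 (113)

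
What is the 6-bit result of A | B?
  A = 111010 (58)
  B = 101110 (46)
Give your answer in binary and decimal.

Apply | to each column (1 where either bit is 1):
  111010
| 101110
--------
  111110

Answer: 111110 (62)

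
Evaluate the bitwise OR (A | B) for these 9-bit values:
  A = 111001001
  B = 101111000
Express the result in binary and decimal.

Apply | to each column (1 where either bit is 1):
  111001001
| 101111000
-----------
  111111001

Answer: 111111001 (505)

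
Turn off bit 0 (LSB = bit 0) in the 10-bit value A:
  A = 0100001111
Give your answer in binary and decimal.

Mask = ~(1 << 0) = 1111111110
Bit 0 of A is 1, so AND-ing with the mask clears it to 0.
  0100001111
& 1111111110
------------
  0100001110

Answer: 0100001110 (270)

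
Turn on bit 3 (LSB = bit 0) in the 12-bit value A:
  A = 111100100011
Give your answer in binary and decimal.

Mask = 1 << 3 = 000000001000
Bit 3 of A is 0, so OR-ing with the mask flips it to 1.
  111100100011
| 000000001000
--------------
  111100101011

Answer: 111100101011 (3883)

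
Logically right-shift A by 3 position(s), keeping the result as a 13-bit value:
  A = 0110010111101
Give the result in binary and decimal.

Logical shift right by 3: drop the bottom 3 bit(s), prepend 3 zero(s) on the left.
  0110010111101  ->  keep [0110010111], discard [101], prepend 000
= 0000110010111

Answer: 0000110010111 (407)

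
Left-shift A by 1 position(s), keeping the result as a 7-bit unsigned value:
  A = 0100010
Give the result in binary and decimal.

Shift left by 1: drop the top 1 bit(s), append 1 zero(s) on the right.
  0100010  ->  discard [0], keep [100010], append 0
= 1000100

Answer: 1000100 (68)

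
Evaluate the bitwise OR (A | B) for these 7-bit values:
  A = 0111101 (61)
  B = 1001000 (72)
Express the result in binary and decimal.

Apply | to each column (1 where either bit is 1):
  0111101
| 1001000
---------
  1111101

Answer: 1111101 (125)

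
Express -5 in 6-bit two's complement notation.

1. Binary of +5:  000101
2. Invert bits:     111010
3. Add 1:           111011

Answer: 111011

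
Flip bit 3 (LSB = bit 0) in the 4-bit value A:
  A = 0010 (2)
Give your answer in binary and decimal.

Mask = 1 << 3 = 1000
Bit 3 of A is 0; XOR with the mask flips it to 1.
  0010
^ 1000
------
  1010

Answer: 1010 (10)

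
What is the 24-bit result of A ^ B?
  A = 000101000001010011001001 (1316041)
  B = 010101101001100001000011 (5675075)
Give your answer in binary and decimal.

Apply ^ to each column (1 where bits differ):
  000101000001010011001001
^ 010101101001100001000011
--------------------------
  010000101000110010001010

Answer: 010000101000110010001010 (4361354)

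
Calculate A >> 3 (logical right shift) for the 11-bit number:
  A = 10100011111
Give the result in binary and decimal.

Logical shift right by 3: drop the bottom 3 bit(s), prepend 3 zero(s) on the left.
  10100011111  ->  keep [10100011], discard [111], prepend 000
= 00010100011

Answer: 00010100011 (163)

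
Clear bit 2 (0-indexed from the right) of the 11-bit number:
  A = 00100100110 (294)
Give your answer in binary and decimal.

Mask = ~(1 << 2) = 11111111011
Bit 2 of A is 1, so AND-ing with the mask clears it to 0.
  00100100110
& 11111111011
-------------
  00100100010

Answer: 00100100010 (290)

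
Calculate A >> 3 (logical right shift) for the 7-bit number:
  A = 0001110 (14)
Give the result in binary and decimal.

Logical shift right by 3: drop the bottom 3 bit(s), prepend 3 zero(s) on the left.
  0001110  ->  keep [0001], discard [110], prepend 000
= 0000001

Answer: 0000001 (1)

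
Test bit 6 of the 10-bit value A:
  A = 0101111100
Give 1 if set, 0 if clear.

Bit 6 is the 7th from the right.
  0101111100
     ^
That bit is 1.

Answer: 1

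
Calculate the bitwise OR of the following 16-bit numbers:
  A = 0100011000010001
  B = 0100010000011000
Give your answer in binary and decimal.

Apply | to each column (1 where either bit is 1):
  0100011000010001
| 0100010000011000
------------------
  0100011000011001

Answer: 0100011000011001 (17945)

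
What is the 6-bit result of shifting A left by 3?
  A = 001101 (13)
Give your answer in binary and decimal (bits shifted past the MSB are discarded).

Shift left by 3: drop the top 3 bit(s), append 3 zero(s) on the right.
  001101  ->  discard [001], keep [101], append 000
= 101000

Answer: 101000 (40)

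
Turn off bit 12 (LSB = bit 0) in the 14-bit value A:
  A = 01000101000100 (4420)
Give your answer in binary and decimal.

Mask = ~(1 << 12) = 10111111111111
Bit 12 of A is 1, so AND-ing with the mask clears it to 0.
  01000101000100
& 10111111111111
----------------
  00000101000100

Answer: 00000101000100 (324)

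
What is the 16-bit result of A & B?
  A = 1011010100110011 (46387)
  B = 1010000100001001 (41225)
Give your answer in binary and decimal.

Apply & to each column (1 only where both bits are 1):
  1011010100110011
& 1010000100001001
------------------
  1010000100000001

Answer: 1010000100000001 (41217)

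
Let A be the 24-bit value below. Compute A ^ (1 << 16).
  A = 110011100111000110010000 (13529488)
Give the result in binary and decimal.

Mask = 1 << 16 = 000000010000000000000000
Bit 16 of A is 0; XOR with the mask flips it to 1.
  110011100111000110010000
^ 000000010000000000000000
--------------------------
  110011110111000110010000

Answer: 110011110111000110010000 (13595024)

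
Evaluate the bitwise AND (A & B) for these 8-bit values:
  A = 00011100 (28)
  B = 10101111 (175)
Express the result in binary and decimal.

Apply & to each column (1 only where both bits are 1):
  00011100
& 10101111
----------
  00001100

Answer: 00001100 (12)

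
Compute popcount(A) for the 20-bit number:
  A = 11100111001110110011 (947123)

11100111001110110011
1-bits at positions (from bit 0 = LSB): 0, 1, 4, 5, 7, 8, 9, 12, 13, 14, 17, 18, 19
Count = 13

Answer: 13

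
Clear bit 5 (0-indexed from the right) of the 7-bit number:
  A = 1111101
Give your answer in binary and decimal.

Mask = ~(1 << 5) = 1011111
Bit 5 of A is 1, so AND-ing with the mask clears it to 0.
  1111101
& 1011111
---------
  1011101

Answer: 1011101 (93)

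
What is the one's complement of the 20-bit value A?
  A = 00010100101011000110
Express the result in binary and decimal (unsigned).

Flip each bit (0->1, 1->0):
  00010100101011000110
  11101011010100111001

Answer: 11101011010100111001 (963897)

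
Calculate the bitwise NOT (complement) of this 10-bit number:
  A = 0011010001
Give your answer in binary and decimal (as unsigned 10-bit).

Flip each bit (0->1, 1->0):
  0011010001
  1100101110

Answer: 1100101110 (814)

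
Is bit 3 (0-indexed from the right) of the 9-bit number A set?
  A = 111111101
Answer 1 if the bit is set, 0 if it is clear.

Bit 3 is the 4th from the right.
  111111101
       ^
That bit is 1.

Answer: 1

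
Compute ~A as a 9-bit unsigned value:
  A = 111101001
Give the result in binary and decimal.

Flip each bit (0->1, 1->0):
  111101001
  000010110

Answer: 000010110 (22)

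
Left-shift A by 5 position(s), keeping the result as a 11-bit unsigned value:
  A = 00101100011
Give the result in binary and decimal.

Shift left by 5: drop the top 5 bit(s), append 5 zero(s) on the right.
  00101100011  ->  discard [00101], keep [100011], append 00000
= 10001100000

Answer: 10001100000 (1120)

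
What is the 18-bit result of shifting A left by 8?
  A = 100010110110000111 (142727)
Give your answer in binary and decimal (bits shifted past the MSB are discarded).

Shift left by 8: drop the top 8 bit(s), append 8 zero(s) on the right.
  100010110110000111  ->  discard [10001011], keep [0110000111], append 00000000
= 011000011100000000

Answer: 011000011100000000 (100096)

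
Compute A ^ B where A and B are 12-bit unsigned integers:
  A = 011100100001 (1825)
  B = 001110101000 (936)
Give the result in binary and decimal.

Apply ^ to each column (1 where bits differ):
  011100100001
^ 001110101000
--------------
  010010001001

Answer: 010010001001 (1161)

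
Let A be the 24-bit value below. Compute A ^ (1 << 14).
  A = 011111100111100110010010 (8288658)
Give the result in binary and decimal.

Mask = 1 << 14 = 000000000100000000000000
Bit 14 of A is 1; XOR with the mask flips it to 0.
  011111100111100110010010
^ 000000000100000000000000
--------------------------
  011111100011100110010010

Answer: 011111100011100110010010 (8272274)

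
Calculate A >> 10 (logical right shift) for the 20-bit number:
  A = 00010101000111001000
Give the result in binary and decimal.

Logical shift right by 10: drop the bottom 10 bit(s), prepend 10 zero(s) on the left.
  00010101000111001000  ->  keep [0001010100], discard [0111001000], prepend 0000000000
= 00000000000001010100

Answer: 00000000000001010100 (84)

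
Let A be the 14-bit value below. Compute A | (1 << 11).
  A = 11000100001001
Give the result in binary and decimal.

Mask = 1 << 11 = 00100000000000
Bit 11 of A is 0, so OR-ing with the mask flips it to 1.
  11000100001001
| 00100000000000
----------------
  11100100001001

Answer: 11100100001001 (14601)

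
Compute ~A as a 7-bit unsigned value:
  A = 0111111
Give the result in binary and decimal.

Flip each bit (0->1, 1->0):
  0111111
  1000000

Answer: 1000000 (64)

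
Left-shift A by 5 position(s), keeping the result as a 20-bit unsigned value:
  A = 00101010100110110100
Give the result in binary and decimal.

Shift left by 5: drop the top 5 bit(s), append 5 zero(s) on the right.
  00101010100110110100  ->  discard [00101], keep [010100110110100], append 00000
= 01010011011010000000

Answer: 01010011011010000000 (341632)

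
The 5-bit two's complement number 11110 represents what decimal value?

MSB is 1, so the value is negative. Find the magnitude:
1. Invert bits:  00001
2. Add 1:        00010  = 2
3. Apply sign:   -2

Answer: -2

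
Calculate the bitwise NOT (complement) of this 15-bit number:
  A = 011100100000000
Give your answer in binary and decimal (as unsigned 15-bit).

Flip each bit (0->1, 1->0):
  011100100000000
  100011011111111

Answer: 100011011111111 (18175)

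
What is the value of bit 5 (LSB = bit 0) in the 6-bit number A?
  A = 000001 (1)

Bit 5 is the 6th from the right.
  000001
  ^
That bit is 0.

Answer: 0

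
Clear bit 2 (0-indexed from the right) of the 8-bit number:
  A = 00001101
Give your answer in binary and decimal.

Mask = ~(1 << 2) = 11111011
Bit 2 of A is 1, so AND-ing with the mask clears it to 0.
  00001101
& 11111011
----------
  00001001

Answer: 00001001 (9)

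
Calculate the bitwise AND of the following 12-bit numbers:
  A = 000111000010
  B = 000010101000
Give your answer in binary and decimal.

Apply & to each column (1 only where both bits are 1):
  000111000010
& 000010101000
--------------
  000010000000

Answer: 000010000000 (128)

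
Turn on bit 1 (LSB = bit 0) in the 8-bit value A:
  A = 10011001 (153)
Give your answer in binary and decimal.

Mask = 1 << 1 = 00000010
Bit 1 of A is 0, so OR-ing with the mask flips it to 1.
  10011001
| 00000010
----------
  10011011

Answer: 10011011 (155)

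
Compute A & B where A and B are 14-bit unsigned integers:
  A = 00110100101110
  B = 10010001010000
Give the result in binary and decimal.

Apply & to each column (1 only where both bits are 1):
  00110100101110
& 10010001010000
----------------
  00010000000000

Answer: 00010000000000 (1024)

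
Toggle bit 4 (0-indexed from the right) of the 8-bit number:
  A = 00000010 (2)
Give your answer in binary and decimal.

Mask = 1 << 4 = 00010000
Bit 4 of A is 0; XOR with the mask flips it to 1.
  00000010
^ 00010000
----------
  00010010

Answer: 00010010 (18)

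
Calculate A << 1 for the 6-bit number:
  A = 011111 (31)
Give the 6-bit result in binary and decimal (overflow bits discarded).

Shift left by 1: drop the top 1 bit(s), append 1 zero(s) on the right.
  011111  ->  discard [0], keep [11111], append 0
= 111110

Answer: 111110 (62)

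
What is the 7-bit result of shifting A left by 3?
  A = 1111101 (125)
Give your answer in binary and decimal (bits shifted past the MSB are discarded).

Shift left by 3: drop the top 3 bit(s), append 3 zero(s) on the right.
  1111101  ->  discard [111], keep [1101], append 000
= 1101000

Answer: 1101000 (104)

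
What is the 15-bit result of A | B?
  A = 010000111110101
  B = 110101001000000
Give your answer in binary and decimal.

Apply | to each column (1 where either bit is 1):
  010000111110101
| 110101001000000
-----------------
  110101111110101

Answer: 110101111110101 (27637)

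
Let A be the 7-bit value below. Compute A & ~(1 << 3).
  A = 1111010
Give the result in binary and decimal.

Mask = ~(1 << 3) = 1110111
Bit 3 of A is 1, so AND-ing with the mask clears it to 0.
  1111010
& 1110111
---------
  1110010

Answer: 1110010 (114)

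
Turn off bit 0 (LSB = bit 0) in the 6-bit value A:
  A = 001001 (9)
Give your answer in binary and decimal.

Mask = ~(1 << 0) = 111110
Bit 0 of A is 1, so AND-ing with the mask clears it to 0.
  001001
& 111110
--------
  001000

Answer: 001000 (8)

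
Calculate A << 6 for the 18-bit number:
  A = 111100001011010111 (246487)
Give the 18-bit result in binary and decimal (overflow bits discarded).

Shift left by 6: drop the top 6 bit(s), append 6 zero(s) on the right.
  111100001011010111  ->  discard [111100], keep [001011010111], append 000000
= 001011010111000000

Answer: 001011010111000000 (46528)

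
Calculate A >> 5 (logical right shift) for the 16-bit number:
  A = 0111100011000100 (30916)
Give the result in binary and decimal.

Logical shift right by 5: drop the bottom 5 bit(s), prepend 5 zero(s) on the left.
  0111100011000100  ->  keep [01111000110], discard [00100], prepend 00000
= 0000001111000110

Answer: 0000001111000110 (966)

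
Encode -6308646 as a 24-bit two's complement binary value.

1. Binary of +6308646:  011000000100001100100110
2. Invert bits:     100111111011110011011001
3. Add 1:           100111111011110011011010

Answer: 100111111011110011011010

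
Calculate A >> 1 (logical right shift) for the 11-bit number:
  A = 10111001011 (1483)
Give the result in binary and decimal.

Logical shift right by 1: drop the bottom 1 bit(s), prepend 1 zero(s) on the left.
  10111001011  ->  keep [1011100101], discard [1], prepend 0
= 01011100101

Answer: 01011100101 (741)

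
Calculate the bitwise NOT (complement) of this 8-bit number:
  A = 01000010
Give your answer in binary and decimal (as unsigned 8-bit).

Flip each bit (0->1, 1->0):
  01000010
  10111101

Answer: 10111101 (189)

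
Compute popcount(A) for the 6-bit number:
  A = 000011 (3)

000011
1-bits at positions (from bit 0 = LSB): 0, 1
Count = 2

Answer: 2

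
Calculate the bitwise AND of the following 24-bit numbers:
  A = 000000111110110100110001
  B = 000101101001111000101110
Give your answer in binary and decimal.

Apply & to each column (1 only where both bits are 1):
  000000111110110100110001
& 000101101001111000101110
--------------------------
  000000101000110000100000

Answer: 000000101000110000100000 (166944)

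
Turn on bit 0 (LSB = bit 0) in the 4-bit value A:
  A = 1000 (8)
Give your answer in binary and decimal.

Mask = 1 << 0 = 0001
Bit 0 of A is 0, so OR-ing with the mask flips it to 1.
  1000
| 0001
------
  1001

Answer: 1001 (9)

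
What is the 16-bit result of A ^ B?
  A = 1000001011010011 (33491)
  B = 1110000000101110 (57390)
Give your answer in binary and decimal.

Apply ^ to each column (1 where bits differ):
  1000001011010011
^ 1110000000101110
------------------
  0110001011111101

Answer: 0110001011111101 (25341)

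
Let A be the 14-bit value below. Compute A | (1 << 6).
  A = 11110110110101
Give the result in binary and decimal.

Mask = 1 << 6 = 00000001000000
Bit 6 of A is 0, so OR-ing with the mask flips it to 1.
  11110110110101
| 00000001000000
----------------
  11110111110101

Answer: 11110111110101 (15861)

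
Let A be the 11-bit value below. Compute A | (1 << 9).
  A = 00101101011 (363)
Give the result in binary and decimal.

Mask = 1 << 9 = 01000000000
Bit 9 of A is 0, so OR-ing with the mask flips it to 1.
  00101101011
| 01000000000
-------------
  01101101011

Answer: 01101101011 (875)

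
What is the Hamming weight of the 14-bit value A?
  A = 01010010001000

01010010001000
1-bits at positions (from bit 0 = LSB): 3, 7, 10, 12
Count = 4

Answer: 4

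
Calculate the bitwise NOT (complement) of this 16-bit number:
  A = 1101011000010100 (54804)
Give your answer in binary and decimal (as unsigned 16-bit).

Flip each bit (0->1, 1->0):
  1101011000010100
  0010100111101011

Answer: 0010100111101011 (10731)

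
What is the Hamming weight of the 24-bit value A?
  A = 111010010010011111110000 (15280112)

111010010010011111110000
1-bits at positions (from bit 0 = LSB): 4, 5, 6, 7, 8, 9, 10, 13, 16, 19, 21, 22, 23
Count = 13

Answer: 13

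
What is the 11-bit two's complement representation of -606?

1. Binary of +606:  01001011110
2. Invert bits:     10110100001
3. Add 1:           10110100010

Answer: 10110100010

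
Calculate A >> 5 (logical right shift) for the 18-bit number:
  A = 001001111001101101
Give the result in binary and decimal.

Logical shift right by 5: drop the bottom 5 bit(s), prepend 5 zero(s) on the left.
  001001111001101101  ->  keep [0010011110011], discard [01101], prepend 00000
= 000000010011110011

Answer: 000000010011110011 (1267)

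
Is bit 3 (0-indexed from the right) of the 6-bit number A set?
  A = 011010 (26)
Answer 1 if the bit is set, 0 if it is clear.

Bit 3 is the 4th from the right.
  011010
    ^
That bit is 1.

Answer: 1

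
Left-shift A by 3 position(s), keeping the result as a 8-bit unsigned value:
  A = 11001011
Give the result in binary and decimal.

Shift left by 3: drop the top 3 bit(s), append 3 zero(s) on the right.
  11001011  ->  discard [110], keep [01011], append 000
= 01011000

Answer: 01011000 (88)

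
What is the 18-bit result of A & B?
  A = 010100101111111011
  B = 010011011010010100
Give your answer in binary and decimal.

Apply & to each column (1 only where both bits are 1):
  010100101111111011
& 010011011010010100
--------------------
  010000001010010000

Answer: 010000001010010000 (66192)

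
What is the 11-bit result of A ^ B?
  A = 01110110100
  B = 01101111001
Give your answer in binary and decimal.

Apply ^ to each column (1 where bits differ):
  01110110100
^ 01101111001
-------------
  00011001101

Answer: 00011001101 (205)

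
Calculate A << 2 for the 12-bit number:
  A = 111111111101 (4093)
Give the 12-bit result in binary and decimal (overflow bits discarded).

Shift left by 2: drop the top 2 bit(s), append 2 zero(s) on the right.
  111111111101  ->  discard [11], keep [1111111101], append 00
= 111111110100

Answer: 111111110100 (4084)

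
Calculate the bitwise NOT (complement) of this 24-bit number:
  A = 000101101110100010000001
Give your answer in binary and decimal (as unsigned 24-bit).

Flip each bit (0->1, 1->0):
  000101101110100010000001
  111010010001011101111110

Answer: 111010010001011101111110 (15275902)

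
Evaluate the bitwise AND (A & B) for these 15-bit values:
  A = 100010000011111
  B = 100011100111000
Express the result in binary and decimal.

Apply & to each column (1 only where both bits are 1):
  100010000011111
& 100011100111000
-----------------
  100010000011000

Answer: 100010000011000 (17432)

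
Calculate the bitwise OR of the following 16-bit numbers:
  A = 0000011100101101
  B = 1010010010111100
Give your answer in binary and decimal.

Apply | to each column (1 where either bit is 1):
  0000011100101101
| 1010010010111100
------------------
  1010011110111101

Answer: 1010011110111101 (42941)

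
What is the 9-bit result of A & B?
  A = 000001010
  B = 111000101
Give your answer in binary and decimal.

Apply & to each column (1 only where both bits are 1):
  000001010
& 111000101
-----------
  000000000

Answer: 000000000 (0)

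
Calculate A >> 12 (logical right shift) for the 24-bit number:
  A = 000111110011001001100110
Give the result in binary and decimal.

Logical shift right by 12: drop the bottom 12 bit(s), prepend 12 zero(s) on the left.
  000111110011001001100110  ->  keep [000111110011], discard [001001100110], prepend 000000000000
= 000000000000000111110011

Answer: 000000000000000111110011 (499)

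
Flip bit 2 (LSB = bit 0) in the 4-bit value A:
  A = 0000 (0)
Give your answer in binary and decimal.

Mask = 1 << 2 = 0100
Bit 2 of A is 0; XOR with the mask flips it to 1.
  0000
^ 0100
------
  0100

Answer: 0100 (4)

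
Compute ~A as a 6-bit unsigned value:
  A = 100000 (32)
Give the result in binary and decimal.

Flip each bit (0->1, 1->0):
  100000
  011111

Answer: 011111 (31)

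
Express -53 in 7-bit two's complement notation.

1. Binary of +53:  0110101
2. Invert bits:     1001010
3. Add 1:           1001011

Answer: 1001011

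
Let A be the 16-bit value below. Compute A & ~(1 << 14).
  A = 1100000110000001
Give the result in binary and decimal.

Mask = ~(1 << 14) = 1011111111111111
Bit 14 of A is 1, so AND-ing with the mask clears it to 0.
  1100000110000001
& 1011111111111111
------------------
  1000000110000001

Answer: 1000000110000001 (33153)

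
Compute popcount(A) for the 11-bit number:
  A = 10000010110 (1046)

10000010110
1-bits at positions (from bit 0 = LSB): 1, 2, 4, 10
Count = 4

Answer: 4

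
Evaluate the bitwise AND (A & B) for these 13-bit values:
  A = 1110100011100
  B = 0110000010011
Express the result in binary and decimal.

Apply & to each column (1 only where both bits are 1):
  1110100011100
& 0110000010011
---------------
  0110000010000

Answer: 0110000010000 (3088)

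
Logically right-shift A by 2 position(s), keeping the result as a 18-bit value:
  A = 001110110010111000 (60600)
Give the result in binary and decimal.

Logical shift right by 2: drop the bottom 2 bit(s), prepend 2 zero(s) on the left.
  001110110010111000  ->  keep [0011101100101110], discard [00], prepend 00
= 000011101100101110

Answer: 000011101100101110 (15150)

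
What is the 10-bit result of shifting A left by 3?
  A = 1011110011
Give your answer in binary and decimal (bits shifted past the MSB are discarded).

Shift left by 3: drop the top 3 bit(s), append 3 zero(s) on the right.
  1011110011  ->  discard [101], keep [1110011], append 000
= 1110011000

Answer: 1110011000 (920)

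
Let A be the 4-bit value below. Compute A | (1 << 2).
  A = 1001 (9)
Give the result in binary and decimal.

Mask = 1 << 2 = 0100
Bit 2 of A is 0, so OR-ing with the mask flips it to 1.
  1001
| 0100
------
  1101

Answer: 1101 (13)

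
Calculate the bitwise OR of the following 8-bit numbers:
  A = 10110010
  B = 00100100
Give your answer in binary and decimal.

Apply | to each column (1 where either bit is 1):
  10110010
| 00100100
----------
  10110110

Answer: 10110110 (182)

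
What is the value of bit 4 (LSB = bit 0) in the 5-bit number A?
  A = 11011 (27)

Bit 4 is the 5th from the right.
  11011
  ^
That bit is 1.

Answer: 1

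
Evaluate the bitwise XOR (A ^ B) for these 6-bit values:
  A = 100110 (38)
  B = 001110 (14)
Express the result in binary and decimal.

Apply ^ to each column (1 where bits differ):
  100110
^ 001110
--------
  101000

Answer: 101000 (40)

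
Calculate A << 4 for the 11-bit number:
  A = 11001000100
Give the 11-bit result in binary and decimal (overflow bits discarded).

Shift left by 4: drop the top 4 bit(s), append 4 zero(s) on the right.
  11001000100  ->  discard [1100], keep [1000100], append 0000
= 10001000000

Answer: 10001000000 (1088)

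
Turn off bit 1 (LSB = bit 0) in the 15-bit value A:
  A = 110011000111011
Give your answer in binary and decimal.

Mask = ~(1 << 1) = 111111111111101
Bit 1 of A is 1, so AND-ing with the mask clears it to 0.
  110011000111011
& 111111111111101
-----------------
  110011000111001

Answer: 110011000111001 (26169)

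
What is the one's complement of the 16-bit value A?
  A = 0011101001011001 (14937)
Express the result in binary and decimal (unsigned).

Flip each bit (0->1, 1->0):
  0011101001011001
  1100010110100110

Answer: 1100010110100110 (50598)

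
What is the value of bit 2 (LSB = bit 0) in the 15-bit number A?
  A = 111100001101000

Bit 2 is the 3rd from the right.
  111100001101000
              ^
That bit is 0.

Answer: 0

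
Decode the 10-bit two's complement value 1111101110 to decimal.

MSB is 1, so the value is negative. Find the magnitude:
1. Invert bits:  0000010001
2. Add 1:        0000010010  = 18
3. Apply sign:   -18

Answer: -18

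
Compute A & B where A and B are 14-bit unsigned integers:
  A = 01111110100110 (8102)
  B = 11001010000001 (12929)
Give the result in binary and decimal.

Apply & to each column (1 only where both bits are 1):
  01111110100110
& 11001010000001
----------------
  01001010000000

Answer: 01001010000000 (4736)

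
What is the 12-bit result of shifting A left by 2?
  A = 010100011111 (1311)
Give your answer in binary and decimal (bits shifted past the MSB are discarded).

Shift left by 2: drop the top 2 bit(s), append 2 zero(s) on the right.
  010100011111  ->  discard [01], keep [0100011111], append 00
= 010001111100

Answer: 010001111100 (1148)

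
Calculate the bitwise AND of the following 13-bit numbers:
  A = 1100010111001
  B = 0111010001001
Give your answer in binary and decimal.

Apply & to each column (1 only where both bits are 1):
  1100010111001
& 0111010001001
---------------
  0100010001001

Answer: 0100010001001 (2185)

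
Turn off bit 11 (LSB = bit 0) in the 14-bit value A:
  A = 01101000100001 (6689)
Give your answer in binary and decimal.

Mask = ~(1 << 11) = 11011111111111
Bit 11 of A is 1, so AND-ing with the mask clears it to 0.
  01101000100001
& 11011111111111
----------------
  01001000100001

Answer: 01001000100001 (4641)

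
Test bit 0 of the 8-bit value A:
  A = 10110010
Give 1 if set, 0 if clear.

Bit 0 is the 1st from the right.
  10110010
         ^
That bit is 0.

Answer: 0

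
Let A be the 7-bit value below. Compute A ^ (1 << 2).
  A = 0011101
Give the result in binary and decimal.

Mask = 1 << 2 = 0000100
Bit 2 of A is 1; XOR with the mask flips it to 0.
  0011101
^ 0000100
---------
  0011001

Answer: 0011001 (25)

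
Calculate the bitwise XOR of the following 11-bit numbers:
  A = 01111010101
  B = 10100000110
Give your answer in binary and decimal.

Apply ^ to each column (1 where bits differ):
  01111010101
^ 10100000110
-------------
  11011010011

Answer: 11011010011 (1747)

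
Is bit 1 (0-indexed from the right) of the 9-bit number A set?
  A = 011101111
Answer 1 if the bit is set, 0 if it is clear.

Bit 1 is the 2nd from the right.
  011101111
         ^
That bit is 1.

Answer: 1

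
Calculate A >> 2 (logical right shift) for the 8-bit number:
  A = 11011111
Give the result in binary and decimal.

Logical shift right by 2: drop the bottom 2 bit(s), prepend 2 zero(s) on the left.
  11011111  ->  keep [110111], discard [11], prepend 00
= 00110111

Answer: 00110111 (55)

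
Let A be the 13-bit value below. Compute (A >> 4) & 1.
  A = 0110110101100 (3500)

Bit 4 is the 5th from the right.
  0110110101100
          ^
That bit is 0.

Answer: 0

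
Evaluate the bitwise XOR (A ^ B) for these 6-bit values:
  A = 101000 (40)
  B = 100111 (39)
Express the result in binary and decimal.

Apply ^ to each column (1 where bits differ):
  101000
^ 100111
--------
  001111

Answer: 001111 (15)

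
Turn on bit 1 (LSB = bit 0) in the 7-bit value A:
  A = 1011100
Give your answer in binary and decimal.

Mask = 1 << 1 = 0000010
Bit 1 of A is 0, so OR-ing with the mask flips it to 1.
  1011100
| 0000010
---------
  1011110

Answer: 1011110 (94)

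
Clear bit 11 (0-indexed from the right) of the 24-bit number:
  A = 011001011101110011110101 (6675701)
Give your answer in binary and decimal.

Mask = ~(1 << 11) = 111111111111011111111111
Bit 11 of A is 1, so AND-ing with the mask clears it to 0.
  011001011101110011110101
& 111111111111011111111111
--------------------------
  011001011101010011110101

Answer: 011001011101010011110101 (6673653)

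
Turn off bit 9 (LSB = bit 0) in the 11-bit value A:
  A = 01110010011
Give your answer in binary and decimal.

Mask = ~(1 << 9) = 10111111111
Bit 9 of A is 1, so AND-ing with the mask clears it to 0.
  01110010011
& 10111111111
-------------
  00110010011

Answer: 00110010011 (403)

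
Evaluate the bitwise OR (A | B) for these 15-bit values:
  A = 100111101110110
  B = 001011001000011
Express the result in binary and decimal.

Apply | to each column (1 where either bit is 1):
  100111101110110
| 001011001000011
-----------------
  101111101110111

Answer: 101111101110111 (24439)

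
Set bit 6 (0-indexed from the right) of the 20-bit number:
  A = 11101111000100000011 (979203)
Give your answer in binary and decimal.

Mask = 1 << 6 = 00000000000001000000
Bit 6 of A is 0, so OR-ing with the mask flips it to 1.
  11101111000100000011
| 00000000000001000000
----------------------
  11101111000101000011

Answer: 11101111000101000011 (979267)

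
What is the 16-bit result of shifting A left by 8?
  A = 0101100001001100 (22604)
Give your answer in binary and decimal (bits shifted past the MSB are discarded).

Shift left by 8: drop the top 8 bit(s), append 8 zero(s) on the right.
  0101100001001100  ->  discard [01011000], keep [01001100], append 00000000
= 0100110000000000

Answer: 0100110000000000 (19456)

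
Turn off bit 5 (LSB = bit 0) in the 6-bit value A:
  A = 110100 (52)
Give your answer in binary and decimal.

Mask = ~(1 << 5) = 011111
Bit 5 of A is 1, so AND-ing with the mask clears it to 0.
  110100
& 011111
--------
  010100

Answer: 010100 (20)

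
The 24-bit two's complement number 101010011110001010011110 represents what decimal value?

MSB is 1, so the value is negative. Find the magnitude:
1. Invert bits:  010101100001110101100001
2. Add 1:        010101100001110101100010  = 5643618
3. Apply sign:   -5643618

Answer: -5643618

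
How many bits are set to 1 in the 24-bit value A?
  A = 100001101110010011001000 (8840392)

100001101110010011001000
1-bits at positions (from bit 0 = LSB): 3, 6, 7, 10, 13, 14, 15, 17, 18, 23
Count = 10

Answer: 10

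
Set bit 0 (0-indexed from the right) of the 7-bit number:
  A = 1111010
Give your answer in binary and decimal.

Mask = 1 << 0 = 0000001
Bit 0 of A is 0, so OR-ing with the mask flips it to 1.
  1111010
| 0000001
---------
  1111011

Answer: 1111011 (123)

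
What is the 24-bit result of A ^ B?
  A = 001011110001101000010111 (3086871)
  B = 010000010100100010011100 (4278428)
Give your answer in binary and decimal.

Apply ^ to each column (1 where bits differ):
  001011110001101000010111
^ 010000010100100010011100
--------------------------
  011011100101001010001011

Answer: 011011100101001010001011 (7230091)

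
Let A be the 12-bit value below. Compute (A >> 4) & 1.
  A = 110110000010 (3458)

Bit 4 is the 5th from the right.
  110110000010
         ^
That bit is 0.

Answer: 0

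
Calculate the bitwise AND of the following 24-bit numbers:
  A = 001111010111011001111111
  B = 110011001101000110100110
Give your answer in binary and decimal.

Apply & to each column (1 only where both bits are 1):
  001111010111011001111111
& 110011001101000110100110
--------------------------
  000011000101000000100110

Answer: 000011000101000000100110 (806950)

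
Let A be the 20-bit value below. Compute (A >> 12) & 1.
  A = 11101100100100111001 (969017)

Bit 12 is the 13th from the right.
  11101100100100111001
         ^
That bit is 0.

Answer: 0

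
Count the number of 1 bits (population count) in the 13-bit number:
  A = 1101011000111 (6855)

1101011000111
1-bits at positions (from bit 0 = LSB): 0, 1, 2, 6, 7, 9, 11, 12
Count = 8

Answer: 8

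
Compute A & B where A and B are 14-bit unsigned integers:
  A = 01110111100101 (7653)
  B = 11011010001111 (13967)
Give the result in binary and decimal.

Apply & to each column (1 only where both bits are 1):
  01110111100101
& 11011010001111
----------------
  01010010000101

Answer: 01010010000101 (5253)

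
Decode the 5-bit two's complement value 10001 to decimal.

MSB is 1, so the value is negative. Find the magnitude:
1. Invert bits:  01110
2. Add 1:        01111  = 15
3. Apply sign:   -15

Answer: -15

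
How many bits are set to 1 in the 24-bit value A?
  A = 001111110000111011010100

001111110000111011010100
1-bits at positions (from bit 0 = LSB): 2, 4, 6, 7, 9, 10, 11, 16, 17, 18, 19, 20, 21
Count = 13

Answer: 13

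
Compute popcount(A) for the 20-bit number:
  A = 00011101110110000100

00011101110110000100
1-bits at positions (from bit 0 = LSB): 2, 7, 8, 10, 11, 12, 14, 15, 16
Count = 9

Answer: 9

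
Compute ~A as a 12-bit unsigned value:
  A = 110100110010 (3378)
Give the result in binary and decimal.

Flip each bit (0->1, 1->0):
  110100110010
  001011001101

Answer: 001011001101 (717)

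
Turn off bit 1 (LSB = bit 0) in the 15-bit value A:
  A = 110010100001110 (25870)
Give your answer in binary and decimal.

Mask = ~(1 << 1) = 111111111111101
Bit 1 of A is 1, so AND-ing with the mask clears it to 0.
  110010100001110
& 111111111111101
-----------------
  110010100001100

Answer: 110010100001100 (25868)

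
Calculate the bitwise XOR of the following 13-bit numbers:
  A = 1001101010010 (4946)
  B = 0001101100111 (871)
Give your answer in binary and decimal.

Apply ^ to each column (1 where bits differ):
  1001101010010
^ 0001101100111
---------------
  1000000110101

Answer: 1000000110101 (4149)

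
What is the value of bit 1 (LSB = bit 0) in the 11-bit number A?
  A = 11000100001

Bit 1 is the 2nd from the right.
  11000100001
           ^
That bit is 0.

Answer: 0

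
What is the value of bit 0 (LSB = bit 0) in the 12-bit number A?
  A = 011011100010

Bit 0 is the 1st from the right.
  011011100010
             ^
That bit is 0.

Answer: 0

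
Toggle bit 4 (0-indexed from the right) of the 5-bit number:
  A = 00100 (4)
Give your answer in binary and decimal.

Mask = 1 << 4 = 10000
Bit 4 of A is 0; XOR with the mask flips it to 1.
  00100
^ 10000
-------
  10100

Answer: 10100 (20)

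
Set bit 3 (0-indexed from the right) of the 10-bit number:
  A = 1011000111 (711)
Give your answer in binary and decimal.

Mask = 1 << 3 = 0000001000
Bit 3 of A is 0, so OR-ing with the mask flips it to 1.
  1011000111
| 0000001000
------------
  1011001111

Answer: 1011001111 (719)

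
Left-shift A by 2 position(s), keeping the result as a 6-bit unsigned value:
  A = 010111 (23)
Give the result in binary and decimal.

Shift left by 2: drop the top 2 bit(s), append 2 zero(s) on the right.
  010111  ->  discard [01], keep [0111], append 00
= 011100

Answer: 011100 (28)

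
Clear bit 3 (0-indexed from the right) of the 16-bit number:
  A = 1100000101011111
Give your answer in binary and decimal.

Mask = ~(1 << 3) = 1111111111110111
Bit 3 of A is 1, so AND-ing with the mask clears it to 0.
  1100000101011111
& 1111111111110111
------------------
  1100000101010111

Answer: 1100000101010111 (49495)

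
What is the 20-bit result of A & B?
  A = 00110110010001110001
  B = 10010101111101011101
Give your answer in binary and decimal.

Apply & to each column (1 only where both bits are 1):
  00110110010001110001
& 10010101111101011101
----------------------
  00010100010001010001

Answer: 00010100010001010001 (83025)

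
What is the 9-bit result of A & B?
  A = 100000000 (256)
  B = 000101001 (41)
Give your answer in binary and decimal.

Apply & to each column (1 only where both bits are 1):
  100000000
& 000101001
-----------
  000000000

Answer: 000000000 (0)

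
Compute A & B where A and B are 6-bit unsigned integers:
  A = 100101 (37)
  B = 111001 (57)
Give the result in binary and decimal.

Apply & to each column (1 only where both bits are 1):
  100101
& 111001
--------
  100001

Answer: 100001 (33)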